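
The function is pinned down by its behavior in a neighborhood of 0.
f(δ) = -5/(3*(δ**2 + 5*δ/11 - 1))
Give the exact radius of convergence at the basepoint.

The radius of convergence is -5/22 + (1/22)*sqrt(509).

Denominator factor (δ**2 + 5*δ/11 - 1): discriminant 509/121, real irrational roots -5/22 + (1/22)*sqrt(509) and -5/22 - (1/22)*sqrt(509); poles of order 1, moduli -5/22 + (1/22)*sqrt(509) and 5/22 + (1/22)*sqrt(509).
The radius of convergence is the smallest modulus among the singular points: -5/22 + (1/22)*sqrt(509).


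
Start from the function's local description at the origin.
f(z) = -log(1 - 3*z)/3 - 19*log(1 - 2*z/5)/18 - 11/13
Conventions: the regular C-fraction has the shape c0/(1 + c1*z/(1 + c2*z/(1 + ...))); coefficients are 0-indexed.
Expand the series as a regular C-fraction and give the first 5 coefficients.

Taylor coefficients (expand at 0): a_0 = -11/13, a_1 = 64/45, a_2 = 713/450, a_3 = 10201/3375, a_4 = 152027/22500.
c0 = a_0 = -11/13. Peel one level at a time: if S = 1 + c*z/S' with S'(0) = 1, then c is the z-coefficient of S and S' = c*z/(S - 1).
S_1 = c0/f = 1 + (832/495)*z + (2302079/490050)*z^2 + ...; c1 = 832/495.
S_2 = c1*z/(S_1 - 1) = 1 + (-177083/63360)*z + (-1086349/1228800)*z^2 + ...; c2 = -177083/63360.
S_3 = c2*z/(S_2 - 1) = 1 + (-587697/1857920)*z + (-5144021421/12851798725)*z^2 + ...; c3 = -587697/1857920.
S_4 = c3*z/(S_3 - 1) = 1 + (-19952567936/15768355735)*z + ...; c4 = -19952567936/15768355735.

The regular C-fraction coefficients are [-11/13, 832/495, -177083/63360, -587697/1857920, -19952567936/15768355735].


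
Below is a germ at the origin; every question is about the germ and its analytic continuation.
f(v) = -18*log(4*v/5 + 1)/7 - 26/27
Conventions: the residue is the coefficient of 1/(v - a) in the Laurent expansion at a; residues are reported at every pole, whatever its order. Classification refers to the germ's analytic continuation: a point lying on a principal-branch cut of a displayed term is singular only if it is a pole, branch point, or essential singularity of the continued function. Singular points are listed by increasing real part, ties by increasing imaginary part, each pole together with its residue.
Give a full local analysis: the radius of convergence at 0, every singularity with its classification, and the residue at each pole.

Branch term (-18/7)*log(1 - v/(-5/4)): its argument vanishes at v = -5/4, a logarithmic branch point, modulus 5/4.
The radius of convergence is the smallest modulus among the singular points: 5/4.

Radius of convergence at 0: 5/4.
At -5/4: a logarithmic branch point.


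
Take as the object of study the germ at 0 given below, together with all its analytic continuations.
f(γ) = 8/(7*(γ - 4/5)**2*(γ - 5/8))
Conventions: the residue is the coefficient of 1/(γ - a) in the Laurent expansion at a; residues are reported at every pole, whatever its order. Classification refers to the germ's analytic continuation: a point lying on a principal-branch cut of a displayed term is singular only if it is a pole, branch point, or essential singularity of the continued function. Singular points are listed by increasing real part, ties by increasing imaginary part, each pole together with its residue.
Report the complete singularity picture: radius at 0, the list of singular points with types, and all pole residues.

Radius of convergence at 0: 5/8.
At 5/8: a pole of order 1; residue 12800/343.
At 4/5: a pole of order 2; residue -12800/343.

Denominator factor (γ - 4/5)^2: pole of order 2 at 4/5, modulus 4/5.
Denominator factor (γ - 5/8): pole of order 1 at 5/8, modulus 5/8.
The radius of convergence is the smallest modulus among the singular points: 5/8.
At the order-1 pole 5/8 set g(γ) = (γ - (5/8))*f(γ) = 8/(7*(γ - 4/5)**2).
Simple pole: residue = g(a) at a = 5/8, which is 12800/343.
At the order-2 pole 4/5 set g(γ) = (γ - (4/5))^2*f(γ) = 8/(7*(γ - 5/8)).
Order-2 pole: residue = g'(a); g'(4/5) = -12800/343, so the residue is -12800/343.
List the singular points by increasing real part (a conjugate pair: the negative imaginary part first).


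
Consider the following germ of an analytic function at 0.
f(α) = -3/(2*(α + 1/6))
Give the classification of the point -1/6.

The point is a pole of order 1.

The denominator factor α + 1/6 vanishes at -1/6 and appears to the power 1; the numerator there equals -3/2, nonzero, and no other factor vanishes.
Hence a pole whose order is the multiplicity, 1.


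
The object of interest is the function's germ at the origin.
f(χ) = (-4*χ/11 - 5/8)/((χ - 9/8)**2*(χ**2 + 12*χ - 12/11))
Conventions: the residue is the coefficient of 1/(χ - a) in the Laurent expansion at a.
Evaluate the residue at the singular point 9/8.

The residue is 1612928/30893043.

At the order-2 pole 9/8 set g(χ) = (χ - (9/8))^2*f(χ) = (-4*χ/11 - 5/8)/(χ**2 + 12*χ - 12/11).
Order-2 pole: residue = g'(a); g'(9/8) = 1612928/30893043, so the residue is 1612928/30893043.


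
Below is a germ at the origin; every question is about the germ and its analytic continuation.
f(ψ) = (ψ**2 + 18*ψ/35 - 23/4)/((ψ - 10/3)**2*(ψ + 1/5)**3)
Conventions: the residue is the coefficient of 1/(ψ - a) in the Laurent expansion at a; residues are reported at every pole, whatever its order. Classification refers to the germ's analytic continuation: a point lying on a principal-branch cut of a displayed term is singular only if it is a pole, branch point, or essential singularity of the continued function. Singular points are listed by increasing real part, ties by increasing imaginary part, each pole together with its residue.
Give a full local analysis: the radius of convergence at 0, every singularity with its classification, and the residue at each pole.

Radius of convergence at 0: 1/5.
At -1/5: a pole of order 3; residue -5877675/220933468.
At 10/3: a pole of order 2; residue 5877675/220933468.

Denominator factor (ψ - 10/3)^2: pole of order 2 at 10/3, modulus 10/3.
Denominator factor (ψ + 1/5)^3: pole of order 3 at -1/5, modulus 1/5.
The radius of convergence is the smallest modulus among the singular points: 1/5.
At the order-3 pole -1/5 set g(ψ) = (ψ - (-1/5))^3*f(ψ) = (ψ**2 + 18*ψ/35 - 23/4)/(ψ - 10/3)**2.
Order-3 pole: residue = g''(a)/2; g''(-1/5) = -5877675/110466734, so the residue is -5877675/220933468.
At the order-2 pole 10/3 set g(ψ) = (ψ - (10/3))^2*f(ψ) = (ψ**2 + 18*ψ/35 - 23/4)/(ψ + 1/5)**3.
Order-2 pole: residue = g'(a); g'(10/3) = 5877675/220933468, so the residue is 5877675/220933468.
List the singular points by increasing real part (a conjugate pair: the negative imaginary part first).


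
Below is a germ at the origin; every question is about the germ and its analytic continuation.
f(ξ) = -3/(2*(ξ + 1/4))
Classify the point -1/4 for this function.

The denominator factor ξ + 1/4 vanishes at -1/4 and appears to the power 1; the numerator there equals -3/2, nonzero, and no other factor vanishes.
Hence a pole whose order is the multiplicity, 1.

The point is a pole of order 1.


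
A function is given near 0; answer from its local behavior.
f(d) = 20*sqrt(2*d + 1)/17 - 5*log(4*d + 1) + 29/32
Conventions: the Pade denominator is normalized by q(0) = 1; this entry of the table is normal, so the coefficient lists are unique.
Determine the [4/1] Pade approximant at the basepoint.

Taylor coefficients needed (expand at 0): a_0 = 1133/544, a_1 = -320/17, a_2 = 670/17, a_3 = -5410/51, a_4 = 10855/34, a_5 = -34781/34.
Write the denominator as Q(d) = 1 + q1*d. Requiring Q*f - P = O(d^6) with deg P <= 4 kills the coefficients of d^5..d^5 in Q*f:
  d^5: a_5 + q1*a_4 = 0, i.e. -34781/34 + (10855/34)*q1 = 0.
Solving this linear system: q1 = 34781/10855.
The numerator is Q*f truncated at degree 4: P0 = a_0 = 1133/544; P1 = a_1 + q1*a_0 = -71748327/5905120; P2 = a_2 + q1*a_1 = -771414/36907; P3 = a_3 + q1*a_2 = 2236852/110721; P4 = a_4 + q1*a_3 = -4567469/221442.

The Pade approximant has numerator coefficients [1133/544, -71748327/5905120, -771414/36907, 2236852/110721, -4567469/221442]; denominator coefficients [1, 34781/10855].


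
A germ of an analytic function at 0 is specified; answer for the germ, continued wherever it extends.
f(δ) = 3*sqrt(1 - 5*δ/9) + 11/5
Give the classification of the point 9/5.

The term (3)*sqrt(1 - δ/(9/5)) has argument 1 - 9/5/(9/5) = 0 at 9/5: a square-root (algebraic, two-sheeted) branch point; the remaining terms are analytic or single-valued there.

The point is an algebraic (square-root) branch point.


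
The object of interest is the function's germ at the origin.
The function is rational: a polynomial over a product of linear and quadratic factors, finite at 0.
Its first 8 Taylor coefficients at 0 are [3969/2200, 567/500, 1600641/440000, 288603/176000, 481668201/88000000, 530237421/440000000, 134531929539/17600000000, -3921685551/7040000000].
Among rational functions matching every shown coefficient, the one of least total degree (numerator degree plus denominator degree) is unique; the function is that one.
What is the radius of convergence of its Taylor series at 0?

The radius of convergence is -2/5 + (2/35)*sqrt(399).

No rational of total degree below 5 reproduces all 8 coefficients; solving the [1/4] Pade equations on them gives f(δ) = (6*δ/5 - 28/11)/((δ - 10/9)**2*(δ**2 - 4*δ/5 - 8/7)), whose expansion matches every shown term.
Denominator factor (δ - 10/9)^2: pole of order 2 at 10/9, modulus 10/9.
Denominator factor (δ**2 - 4*δ/5 - 8/7): discriminant 912/175, real irrational roots 2/5 + (2/35)*sqrt(399) and 2/5 - (2/35)*sqrt(399); poles of order 1, moduli 2/5 + (2/35)*sqrt(399) and -2/5 + (2/35)*sqrt(399).
The radius of convergence is the smallest modulus among the singular points: -2/5 + (2/35)*sqrt(399).


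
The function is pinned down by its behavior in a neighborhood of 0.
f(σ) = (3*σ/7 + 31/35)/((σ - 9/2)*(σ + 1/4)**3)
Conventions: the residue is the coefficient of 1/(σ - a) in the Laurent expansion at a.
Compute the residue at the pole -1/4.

At the order-3 pole -1/4 set g(σ) = (σ - (-1/4))^3*f(σ) = (3*σ/7 + 31/35)/(σ - 9/2).
Order-3 pole: residue = g''(a)/2; g''(-1/4) = -12608/240065, so the residue is -6304/240065.

The residue is -6304/240065.


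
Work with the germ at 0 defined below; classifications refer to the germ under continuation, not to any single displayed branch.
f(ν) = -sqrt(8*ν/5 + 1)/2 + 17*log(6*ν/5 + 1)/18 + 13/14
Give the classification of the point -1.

The point is a regular point.

There is no denominator, hence no pole anywhere.
Branch term log(1 - ν/(-5/6)): argument at -1 is -1/5, nonzero, so -1 is not its branch point (a point on a principal cut is still regular for the continued germ).
Branch term sqrt(1 - ν/(-5/8)): argument at -1 is -3/5, nonzero, so -1 is not its branch point (a point on a principal cut is still regular for the continued germ).
So the germ continues analytically to -1.


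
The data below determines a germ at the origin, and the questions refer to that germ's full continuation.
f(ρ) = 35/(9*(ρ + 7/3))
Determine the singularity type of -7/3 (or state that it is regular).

The denominator factor ρ + 7/3 vanishes at -7/3 and appears to the power 1; the numerator there equals 35/9, nonzero, and no other factor vanishes.
Hence a pole whose order is the multiplicity, 1.

The point is a pole of order 1.


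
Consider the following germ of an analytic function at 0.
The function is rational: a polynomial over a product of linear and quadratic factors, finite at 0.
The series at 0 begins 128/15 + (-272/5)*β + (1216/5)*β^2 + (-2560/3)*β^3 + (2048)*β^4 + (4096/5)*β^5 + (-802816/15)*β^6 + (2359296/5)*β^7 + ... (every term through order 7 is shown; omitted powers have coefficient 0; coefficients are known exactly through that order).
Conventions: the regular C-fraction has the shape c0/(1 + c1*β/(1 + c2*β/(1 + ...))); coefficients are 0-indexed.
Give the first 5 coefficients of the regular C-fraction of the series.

Taylor coefficients (read off): a_0 = 128/15, a_1 = -272/5, a_2 = 1216/5, a_3 = -2560/3, a_4 = 2048.
c0 = a_0 = 128/15. Peel one level at a time: if S = 1 + c*β/S' with S'(0) = 1, then c is the β-coefficient of S and S' = c*β/(S - 1).
S_1 = c0/f = 1 + (51/8)*β + (777/64)*β^2 + ...; c1 = 51/8.
S_2 = c1*β/(S_1 - 1) = 1 + (-259/136)*β + (3728/867)*β^2 + ...; c2 = -259/136.
S_3 = c2*β/(S_2 - 1) = 1 + (29824/13209)*β + (-1124864/603729)*β^2 + ...; c3 = 29824/13209.
S_4 = c3*β/(S_3 - 1) = 1 + (149396/181041)*β + ...; c4 = 149396/181041.

The regular C-fraction coefficients are [128/15, 51/8, -259/136, 29824/13209, 149396/181041].


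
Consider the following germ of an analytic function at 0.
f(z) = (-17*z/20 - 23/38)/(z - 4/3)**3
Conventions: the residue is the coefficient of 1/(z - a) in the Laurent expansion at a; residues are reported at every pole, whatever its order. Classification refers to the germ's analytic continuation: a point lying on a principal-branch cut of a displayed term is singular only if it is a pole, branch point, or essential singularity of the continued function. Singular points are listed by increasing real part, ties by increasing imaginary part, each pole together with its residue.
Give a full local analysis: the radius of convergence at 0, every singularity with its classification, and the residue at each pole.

Denominator factor (z - 4/3)^3: pole of order 3 at 4/3, modulus 4/3.
The radius of convergence is the smallest modulus among the singular points: 4/3.
At the order-3 pole 4/3 set g(z) = (z - (4/3))^3*f(z) = -17*z/20 - 23/38.
Order-3 pole: residue = g''(a)/2; g''(4/3) = 0, so the residue is 0.

Radius of convergence at 0: 4/3.
At 4/3: a pole of order 3; residue 0.


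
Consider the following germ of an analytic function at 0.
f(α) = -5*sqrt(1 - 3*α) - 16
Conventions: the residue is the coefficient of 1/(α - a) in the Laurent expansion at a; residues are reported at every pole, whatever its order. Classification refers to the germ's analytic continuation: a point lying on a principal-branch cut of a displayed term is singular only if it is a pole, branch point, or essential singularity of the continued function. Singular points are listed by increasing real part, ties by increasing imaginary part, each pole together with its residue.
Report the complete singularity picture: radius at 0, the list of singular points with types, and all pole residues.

Radius of convergence at 0: 1/3.
At 1/3: an algebraic (square-root) branch point.

Branch term (-5)*sqrt(1 - α/(1/3)): its argument vanishes at α = 1/3, a square-root branch point, modulus 1/3.
The radius of convergence is the smallest modulus among the singular points: 1/3.


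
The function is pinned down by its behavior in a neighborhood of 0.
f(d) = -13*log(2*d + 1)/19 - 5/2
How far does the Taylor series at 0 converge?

Branch term (-13/19)*log(1 - d/(-1/2)): its argument vanishes at d = -1/2, a logarithmic branch point, modulus 1/2.
The radius of convergence is the smallest modulus among the singular points: 1/2.

The radius of convergence is 1/2.


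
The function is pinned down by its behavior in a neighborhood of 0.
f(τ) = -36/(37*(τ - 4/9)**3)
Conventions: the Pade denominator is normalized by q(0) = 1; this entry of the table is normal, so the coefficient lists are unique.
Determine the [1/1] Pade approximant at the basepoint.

Taylor coefficients needed (expand at 0): a_0 = 6561/592, a_1 = 177147/2368, a_2 = 1594323/4736.
Write the denominator as Q(τ) = 1 + q1*τ. Requiring Q*f - P = O(τ^3) with deg P <= 1 kills the coefficients of τ^2..τ^2 in Q*f:
  τ^2: a_2 + q1*a_1 = 0, i.e. 1594323/4736 + (177147/2368)*q1 = 0.
Solving this linear system: q1 = -9/2.
The numerator is Q*f truncated at degree 1: P0 = a_0 = 6561/592; P1 = a_1 + q1*a_0 = 59049/2368.

The Pade approximant has numerator coefficients [6561/592, 59049/2368]; denominator coefficients [1, -9/2].


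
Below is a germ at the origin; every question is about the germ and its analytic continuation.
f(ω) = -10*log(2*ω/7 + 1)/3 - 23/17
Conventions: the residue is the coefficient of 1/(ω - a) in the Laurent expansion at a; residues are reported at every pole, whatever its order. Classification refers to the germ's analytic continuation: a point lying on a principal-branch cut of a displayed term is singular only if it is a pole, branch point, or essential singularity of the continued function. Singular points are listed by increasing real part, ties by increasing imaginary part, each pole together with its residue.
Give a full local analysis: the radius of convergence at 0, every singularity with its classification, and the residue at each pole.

Radius of convergence at 0: 7/2.
At -7/2: a logarithmic branch point.

Branch term (-10/3)*log(1 - ω/(-7/2)): its argument vanishes at ω = -7/2, a logarithmic branch point, modulus 7/2.
The radius of convergence is the smallest modulus among the singular points: 7/2.


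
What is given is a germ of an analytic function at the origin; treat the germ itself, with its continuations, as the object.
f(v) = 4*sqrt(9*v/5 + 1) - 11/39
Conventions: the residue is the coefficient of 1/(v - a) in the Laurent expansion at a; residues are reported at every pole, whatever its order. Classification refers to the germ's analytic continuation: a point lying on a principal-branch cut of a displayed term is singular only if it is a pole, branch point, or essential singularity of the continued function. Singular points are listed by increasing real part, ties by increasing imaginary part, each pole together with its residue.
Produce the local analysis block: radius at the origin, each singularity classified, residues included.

Radius of convergence at 0: 5/9.
At -5/9: an algebraic (square-root) branch point.

Branch term (4)*sqrt(1 - v/(-5/9)): its argument vanishes at v = -5/9, a square-root branch point, modulus 5/9.
The radius of convergence is the smallest modulus among the singular points: 5/9.


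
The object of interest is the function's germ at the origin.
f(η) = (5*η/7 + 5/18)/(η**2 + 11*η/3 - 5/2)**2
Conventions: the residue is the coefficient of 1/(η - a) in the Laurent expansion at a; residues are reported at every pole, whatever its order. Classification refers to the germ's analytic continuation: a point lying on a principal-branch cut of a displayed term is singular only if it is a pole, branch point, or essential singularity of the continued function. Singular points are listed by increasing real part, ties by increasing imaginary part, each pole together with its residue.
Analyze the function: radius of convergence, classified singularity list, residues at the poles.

Radius of convergence at 0: -11/6 + (1/6)*sqrt(211).
At -11/6 - (1/6)*sqrt(211): a pole of order 2; residue -(390/311647)*sqrt(211).
At -11/6 + (1/6)*sqrt(211): a pole of order 2; residue (390/311647)*sqrt(211).

Denominator factor (η**2 + 11*η/3 - 5/2)^2: discriminant 211/9, real irrational roots -11/6 + (1/6)*sqrt(211) and -11/6 - (1/6)*sqrt(211); poles of order 2, moduli -11/6 + (1/6)*sqrt(211) and 11/6 + (1/6)*sqrt(211).
The radius of convergence is the smallest modulus among the singular points: -11/6 + (1/6)*sqrt(211).
The factor η**2 + 11*η/3 - 5/2 splits as (η - a)(η - a') with a = -11/6 - (1/6)*sqrt(211), a' = -11/6 + (1/6)*sqrt(211). At the order-2 pole a set g(η) = (η - a)^2*f(η) = [5*η/7 + 5/18] / (η - a')^2.
Order-2 pole: residue = g'(a); g'(-11/6 - (1/6)*sqrt(211)) = -(390/311647)*sqrt(211), so the residue is -(390/311647)*sqrt(211).
The factor η**2 + 11*η/3 - 5/2 splits as (η - a)(η - a') with a = -11/6 + (1/6)*sqrt(211), a' = -11/6 - (1/6)*sqrt(211). At the order-2 pole a set g(η) = (η - a)^2*f(η) = [5*η/7 + 5/18] / (η - a')^2.
Order-2 pole: residue = g'(a); g'(-11/6 + (1/6)*sqrt(211)) = (390/311647)*sqrt(211), so the residue is (390/311647)*sqrt(211).
List the singular points by increasing real part (a conjugate pair: the negative imaginary part first).


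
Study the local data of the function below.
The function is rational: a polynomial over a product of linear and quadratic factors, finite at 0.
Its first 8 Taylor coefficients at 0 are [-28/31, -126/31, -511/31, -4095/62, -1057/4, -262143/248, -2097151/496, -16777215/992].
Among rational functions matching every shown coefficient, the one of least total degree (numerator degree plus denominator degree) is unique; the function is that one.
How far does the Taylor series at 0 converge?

The radius of convergence is 1/4.

No rational of total degree below 2 reproduces all 8 coefficients; solving the [0/2] Pade equations on them gives f(ε) = -14/(31*(ε - 2)*(ε - 1/4)), whose expansion matches every shown term.
Denominator factor (ε - 2): pole of order 1 at 2, modulus 2.
Denominator factor (ε - 1/4): pole of order 1 at 1/4, modulus 1/4.
The radius of convergence is the smallest modulus among the singular points: 1/4.


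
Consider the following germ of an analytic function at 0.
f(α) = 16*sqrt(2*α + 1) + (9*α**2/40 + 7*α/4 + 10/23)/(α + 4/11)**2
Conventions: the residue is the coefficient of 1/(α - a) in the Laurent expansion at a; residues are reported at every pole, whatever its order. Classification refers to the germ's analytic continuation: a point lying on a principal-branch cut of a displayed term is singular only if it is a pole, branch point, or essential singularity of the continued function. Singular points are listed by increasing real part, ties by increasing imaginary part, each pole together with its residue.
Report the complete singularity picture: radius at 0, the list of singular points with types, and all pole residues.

Radius of convergence at 0: 4/11.
At -1/2: an algebraic (square-root) branch point.
At -4/11: a pole of order 2; residue 349/220.

Denominator factor (α + 4/11)^2: pole of order 2 at -4/11, modulus 4/11.
Branch term (16)*sqrt(1 - α/(-1/2)): its argument vanishes at α = -1/2, a square-root branch point, modulus 1/2.
The radius of convergence is the smallest modulus among the singular points: 4/11.
The branch term is analytic at -4/11 and contributes nothing to the residue; only the rational part matters.
At the order-2 pole -4/11 set g(α) = (α - (-4/11))^2*(rational part) = 9*α**2/40 + 7*α/4 + 10/23.
Order-2 pole: residue = g'(a); g'(-4/11) = 349/220, so the residue is 349/220.
List the singular points by increasing real part (a conjugate pair: the negative imaginary part first).


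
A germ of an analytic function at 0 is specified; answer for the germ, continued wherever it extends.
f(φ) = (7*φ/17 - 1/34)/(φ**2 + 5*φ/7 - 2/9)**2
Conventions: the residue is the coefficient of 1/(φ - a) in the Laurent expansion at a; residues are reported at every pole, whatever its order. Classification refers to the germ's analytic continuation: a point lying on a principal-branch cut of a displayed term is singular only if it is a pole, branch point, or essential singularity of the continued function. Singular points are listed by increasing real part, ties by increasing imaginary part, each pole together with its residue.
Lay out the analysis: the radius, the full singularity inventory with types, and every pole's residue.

Radius of convergence at 0: -5/14 + (1/42)*sqrt(617).
At -5/14 - (1/42)*sqrt(617): a pole of order 2; residue -(55566/6471713)*sqrt(617).
At -5/14 + (1/42)*sqrt(617): a pole of order 2; residue (55566/6471713)*sqrt(617).

Denominator factor (φ**2 + 5*φ/7 - 2/9)^2: discriminant 617/441, real irrational roots -5/14 + (1/42)*sqrt(617) and -5/14 - (1/42)*sqrt(617); poles of order 2, moduli -5/14 + (1/42)*sqrt(617) and 5/14 + (1/42)*sqrt(617).
The radius of convergence is the smallest modulus among the singular points: -5/14 + (1/42)*sqrt(617).
The factor φ**2 + 5*φ/7 - 2/9 splits as (φ - a)(φ - a') with a = -5/14 - (1/42)*sqrt(617), a' = -5/14 + (1/42)*sqrt(617). At the order-2 pole a set g(φ) = (φ - a)^2*f(φ) = [7*φ/17 - 1/34] / (φ - a')^2.
Order-2 pole: residue = g'(a); g'(-5/14 - (1/42)*sqrt(617)) = -(55566/6471713)*sqrt(617), so the residue is -(55566/6471713)*sqrt(617).
The factor φ**2 + 5*φ/7 - 2/9 splits as (φ - a)(φ - a') with a = -5/14 + (1/42)*sqrt(617), a' = -5/14 - (1/42)*sqrt(617). At the order-2 pole a set g(φ) = (φ - a)^2*f(φ) = [7*φ/17 - 1/34] / (φ - a')^2.
Order-2 pole: residue = g'(a); g'(-5/14 + (1/42)*sqrt(617)) = (55566/6471713)*sqrt(617), so the residue is (55566/6471713)*sqrt(617).
List the singular points by increasing real part (a conjugate pair: the negative imaginary part first).


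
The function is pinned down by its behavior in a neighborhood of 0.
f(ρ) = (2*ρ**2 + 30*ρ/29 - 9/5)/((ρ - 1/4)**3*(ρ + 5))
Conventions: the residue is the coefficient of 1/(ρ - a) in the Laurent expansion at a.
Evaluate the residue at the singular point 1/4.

At the order-3 pole 1/4 set g(ρ) = (ρ - (1/4))^3*f(ρ) = (2*ρ**2 + 30*ρ/29 - 9/5)/(ρ + 5).
Order-3 pole: residue = g''(a)/2; g''(1/4) = 798592/1342845, so the residue is 399296/1342845.

The residue is 399296/1342845.


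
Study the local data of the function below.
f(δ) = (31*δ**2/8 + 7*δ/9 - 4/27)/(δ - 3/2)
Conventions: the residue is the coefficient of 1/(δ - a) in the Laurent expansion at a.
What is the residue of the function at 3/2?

The residue is 8413/864.

At the order-1 pole 3/2 set g(δ) = (δ - (3/2))*f(δ) = 31*δ**2/8 + 7*δ/9 - 4/27.
Simple pole: residue = g(a) at a = 3/2, which is 8413/864.


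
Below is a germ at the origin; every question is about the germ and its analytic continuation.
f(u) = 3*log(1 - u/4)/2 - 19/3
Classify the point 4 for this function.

The point is a logarithmic branch point.

The term (3/2)*log(1 - u/(4)) has argument 1 - 4/(4) = 0 at 4: a logarithmic (infinitely-sheeted) branch point; the remaining terms are analytic or single-valued there.


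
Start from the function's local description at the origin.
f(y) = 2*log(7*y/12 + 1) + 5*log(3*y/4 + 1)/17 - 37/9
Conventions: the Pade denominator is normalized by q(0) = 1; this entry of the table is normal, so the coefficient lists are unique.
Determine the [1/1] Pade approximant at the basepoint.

The Pade approximant has numerator coefficients [-37/9, 138943/1039176]; denominator coefficients [1, 2071/6792].

Taylor coefficients needed (expand at 0): a_0 = -37/9, a_1 = 283/204, a_2 = -2071/4896.
Write the denominator as Q(y) = 1 + q1*y. Requiring Q*f - P = O(y^3) with deg P <= 1 kills the coefficients of y^2..y^2 in Q*f:
  y^2: a_2 + q1*a_1 = 0, i.e. -2071/4896 + (283/204)*q1 = 0.
Solving this linear system: q1 = 2071/6792.
The numerator is Q*f truncated at degree 1: P0 = a_0 = -37/9; P1 = a_1 + q1*a_0 = 138943/1039176.


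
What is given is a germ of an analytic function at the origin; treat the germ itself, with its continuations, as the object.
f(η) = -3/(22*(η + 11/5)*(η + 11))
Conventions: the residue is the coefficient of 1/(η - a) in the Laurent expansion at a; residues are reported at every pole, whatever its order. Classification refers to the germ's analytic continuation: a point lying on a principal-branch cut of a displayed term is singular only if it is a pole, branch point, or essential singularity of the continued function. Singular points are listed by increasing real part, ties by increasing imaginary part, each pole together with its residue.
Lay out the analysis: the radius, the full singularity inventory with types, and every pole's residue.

Radius of convergence at 0: 11/5.
At -11: a pole of order 1; residue 15/968.
At -11/5: a pole of order 1; residue -15/968.

Denominator factor (η + 11): pole of order 1 at -11, modulus 11.
Denominator factor (η + 11/5): pole of order 1 at -11/5, modulus 11/5.
The radius of convergence is the smallest modulus among the singular points: 11/5.
At the order-1 pole -11 set g(η) = (η - (-11))*f(η) = -3/(22*(η + 11/5)).
Simple pole: residue = g(a) at a = -11, which is 15/968.
At the order-1 pole -11/5 set g(η) = (η - (-11/5))*f(η) = -3/(22*(η + 11)).
Simple pole: residue = g(a) at a = -11/5, which is -15/968.
List the singular points by increasing real part (a conjugate pair: the negative imaginary part first).


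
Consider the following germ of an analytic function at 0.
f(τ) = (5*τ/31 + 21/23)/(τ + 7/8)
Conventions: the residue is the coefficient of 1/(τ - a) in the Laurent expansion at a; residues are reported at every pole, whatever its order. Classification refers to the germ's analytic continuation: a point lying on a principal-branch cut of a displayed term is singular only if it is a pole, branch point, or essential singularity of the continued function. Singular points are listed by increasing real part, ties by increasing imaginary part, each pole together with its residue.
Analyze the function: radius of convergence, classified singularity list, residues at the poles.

Radius of convergence at 0: 7/8.
At -7/8: a pole of order 1; residue 4403/5704.

Denominator factor (τ + 7/8): pole of order 1 at -7/8, modulus 7/8.
The radius of convergence is the smallest modulus among the singular points: 7/8.
At the order-1 pole -7/8 set g(τ) = (τ - (-7/8))*f(τ) = 5*τ/31 + 21/23.
Simple pole: residue = g(a) at a = -7/8, which is 4403/5704.


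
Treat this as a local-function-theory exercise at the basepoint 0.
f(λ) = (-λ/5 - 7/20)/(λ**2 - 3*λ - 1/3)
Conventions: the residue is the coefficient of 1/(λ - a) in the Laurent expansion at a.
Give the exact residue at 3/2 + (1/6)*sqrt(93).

The factor λ**2 - 3*λ - 1/3 splits as (λ - a)(λ - a') with a = 3/2 + (1/6)*sqrt(93), a' = 3/2 - (1/6)*sqrt(93). At the order-1 pole a set g(λ) = (λ - a)*f(λ) = [-λ/5 - 7/20] / (λ - a').
Simple pole: residue = g(a) at a = 3/2 + (1/6)*sqrt(93), which is -1/10 - (13/620)*sqrt(93).

The residue is -1/10 - (13/620)*sqrt(93).


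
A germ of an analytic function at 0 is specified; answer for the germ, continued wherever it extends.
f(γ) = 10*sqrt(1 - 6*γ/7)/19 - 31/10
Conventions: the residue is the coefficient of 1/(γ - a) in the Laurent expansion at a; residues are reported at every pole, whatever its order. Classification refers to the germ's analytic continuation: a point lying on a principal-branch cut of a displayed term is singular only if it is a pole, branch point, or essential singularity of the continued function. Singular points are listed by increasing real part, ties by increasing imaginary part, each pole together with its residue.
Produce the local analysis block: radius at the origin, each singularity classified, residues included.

Branch term (10/19)*sqrt(1 - γ/(7/6)): its argument vanishes at γ = 7/6, a square-root branch point, modulus 7/6.
The radius of convergence is the smallest modulus among the singular points: 7/6.

Radius of convergence at 0: 7/6.
At 7/6: an algebraic (square-root) branch point.


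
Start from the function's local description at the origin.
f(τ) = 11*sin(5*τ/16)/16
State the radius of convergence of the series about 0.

The factor sin(5*τ/16) is entire and contributes no finite singular point.
The polynomial part has no poles.
No finite singular points: the Taylor series at 0 converges everywhere.

The radius of convergence is infinite.


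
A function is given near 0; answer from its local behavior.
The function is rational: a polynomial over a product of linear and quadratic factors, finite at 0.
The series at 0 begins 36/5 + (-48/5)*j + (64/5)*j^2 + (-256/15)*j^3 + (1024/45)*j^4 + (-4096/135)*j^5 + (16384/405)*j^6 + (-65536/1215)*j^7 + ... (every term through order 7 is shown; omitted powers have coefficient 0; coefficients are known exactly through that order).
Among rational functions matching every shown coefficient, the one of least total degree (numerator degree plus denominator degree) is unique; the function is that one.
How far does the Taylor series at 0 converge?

No rational of total degree below 1 reproduces all 8 coefficients; solving the [0/1] Pade equations on them gives f(j) = 27/(5*(j + 3/4)), whose expansion matches every shown term.
Denominator factor (j + 3/4): pole of order 1 at -3/4, modulus 3/4.
The radius of convergence is the smallest modulus among the singular points: 3/4.

The radius of convergence is 3/4.


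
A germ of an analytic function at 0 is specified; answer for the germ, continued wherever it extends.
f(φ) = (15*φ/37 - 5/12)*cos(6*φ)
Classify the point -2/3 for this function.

There is no denominator, hence no pole anywhere.
The factor cos(6*φ) is entire.
So the germ continues analytically to -2/3.

The point is a regular point.


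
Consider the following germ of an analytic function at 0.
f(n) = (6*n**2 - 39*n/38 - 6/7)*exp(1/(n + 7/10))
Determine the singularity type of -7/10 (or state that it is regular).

The exponent 1/(n - (-7/10)) has a pole at -7/10, so exp(1/(n - (-7/10))) takes every nonzero value near it: an essential singularity (not a pole of any order).

The point is an essential singularity.


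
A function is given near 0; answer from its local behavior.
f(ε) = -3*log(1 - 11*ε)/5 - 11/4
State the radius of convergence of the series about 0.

The radius of convergence is 1/11.

Branch term (-3/5)*log(1 - ε/(1/11)): its argument vanishes at ε = 1/11, a logarithmic branch point, modulus 1/11.
The radius of convergence is the smallest modulus among the singular points: 1/11.


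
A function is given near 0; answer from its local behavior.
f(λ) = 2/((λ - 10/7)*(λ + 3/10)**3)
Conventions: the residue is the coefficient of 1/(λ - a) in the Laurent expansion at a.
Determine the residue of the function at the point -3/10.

At the order-3 pole -3/10 set g(λ) = (λ - (-3/10))^3*f(λ) = 2/(λ - 10/7).
Order-3 pole: residue = g''(a)/2; g''(-3/10) = -1372000/1771561, so the residue is -686000/1771561.

The residue is -686000/1771561.


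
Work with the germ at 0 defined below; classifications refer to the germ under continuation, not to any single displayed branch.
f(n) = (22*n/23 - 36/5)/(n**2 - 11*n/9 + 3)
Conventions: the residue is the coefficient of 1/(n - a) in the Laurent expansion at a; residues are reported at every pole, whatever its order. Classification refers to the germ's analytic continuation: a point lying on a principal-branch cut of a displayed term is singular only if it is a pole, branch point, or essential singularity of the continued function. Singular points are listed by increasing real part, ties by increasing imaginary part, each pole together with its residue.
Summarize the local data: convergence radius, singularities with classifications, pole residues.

Denominator factor (n**2 - 11*n/9 + 3): discriminant -851/81, complex-conjugate roots (11/18) + ((1/18)*sqrt(851))*i and (11/18) - ((1/18)*sqrt(851))*i; poles of order 1, moduli sqrt(3) and sqrt(3).
The radius of convergence is the smallest modulus among the singular points: sqrt(3).
The factor n**2 - 11*n/9 + 3 splits as (n - a)(n - a') with a = (11/18) - ((1/18)*sqrt(851))*i, a' = (11/18) + ((1/18)*sqrt(851))*i. At the order-1 pole a set g(n) = (n - a)*f(n) = [22*n/23 - 36/5] / (n - a').
Simple pole: residue = g(a) at a = (11/18) - ((1/18)*sqrt(851))*i, which is (11/23) - ((6847/97865)*sqrt(851))*i.
The factor n**2 - 11*n/9 + 3 splits as (n - a)(n - a') with a = (11/18) + ((1/18)*sqrt(851))*i, a' = (11/18) - ((1/18)*sqrt(851))*i. At the order-1 pole a set g(n) = (n - a)*f(n) = [22*n/23 - 36/5] / (n - a').
Simple pole: residue = g(a) at a = (11/18) + ((1/18)*sqrt(851))*i, which is (11/23) + ((6847/97865)*sqrt(851))*i.
List the singular points by increasing real part (a conjugate pair: the negative imaginary part first).

Radius of convergence at 0: sqrt(3).
At (11/18) - ((1/18)*sqrt(851))*i: a pole of order 1; residue (11/23) - ((6847/97865)*sqrt(851))*i.
At (11/18) + ((1/18)*sqrt(851))*i: a pole of order 1; residue (11/23) + ((6847/97865)*sqrt(851))*i.


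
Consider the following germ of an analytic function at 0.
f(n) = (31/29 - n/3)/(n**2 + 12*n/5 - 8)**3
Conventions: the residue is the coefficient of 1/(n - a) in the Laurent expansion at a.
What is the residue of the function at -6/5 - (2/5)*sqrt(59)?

The residue is -(399375/3049467392)*sqrt(59).

The factor n**2 + 12*n/5 - 8 splits as (n - a)(n - a') with a = -6/5 - (2/5)*sqrt(59), a' = -6/5 + (2/5)*sqrt(59). At the order-3 pole a set g(n) = (n - a)^3*f(n) = [31/29 - n/3] / (n - a')^3.
Order-3 pole: residue = g''(a)/2; g''(-6/5 - (2/5)*sqrt(59)) = -(399375/1524733696)*sqrt(59), so the residue is -(399375/3049467392)*sqrt(59).


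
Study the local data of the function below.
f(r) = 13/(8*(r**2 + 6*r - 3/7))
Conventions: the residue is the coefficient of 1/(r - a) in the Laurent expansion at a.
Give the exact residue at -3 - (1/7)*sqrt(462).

The residue is -(13/1056)*sqrt(462).

The factor r**2 + 6*r - 3/7 splits as (r - a)(r - a') with a = -3 - (1/7)*sqrt(462), a' = -3 + (1/7)*sqrt(462). At the order-1 pole a set g(r) = (r - a)*f(r) = [13/8] / (r - a').
Simple pole: residue = g(a) at a = -3 - (1/7)*sqrt(462), which is -(13/1056)*sqrt(462).


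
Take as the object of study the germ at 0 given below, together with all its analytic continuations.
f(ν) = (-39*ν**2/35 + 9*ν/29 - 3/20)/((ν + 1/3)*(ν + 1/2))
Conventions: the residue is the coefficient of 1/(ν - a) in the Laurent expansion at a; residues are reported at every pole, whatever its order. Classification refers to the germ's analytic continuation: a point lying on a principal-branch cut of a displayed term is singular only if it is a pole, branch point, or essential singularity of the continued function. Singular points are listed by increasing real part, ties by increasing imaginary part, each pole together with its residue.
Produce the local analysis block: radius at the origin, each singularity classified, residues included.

Denominator factor (ν + 1/2): pole of order 1 at -1/2, modulus 1/2.
Denominator factor (ν + 1/3): pole of order 1 at -1/3, modulus 1/3.
The radius of convergence is the smallest modulus among the singular points: 1/3.
At the order-1 pole -1/2 set g(ν) = (ν - (-1/2))*f(ν) = (-39*ν**2/35 + 9*ν/29 - 3/20)/(ν + 1/3).
Simple pole: residue = g(a) at a = -1/2, which is 711/203.
At the order-1 pole -1/3 set g(ν) = (ν - (-1/3))*f(ν) = (-39*ν**2/35 + 9*ν/29 - 3/20)/(ν + 1/2).
Simple pole: residue = g(a) at a = -1/3, which is -919/406.
List the singular points by increasing real part (a conjugate pair: the negative imaginary part first).

Radius of convergence at 0: 1/3.
At -1/2: a pole of order 1; residue 711/203.
At -1/3: a pole of order 1; residue -919/406.


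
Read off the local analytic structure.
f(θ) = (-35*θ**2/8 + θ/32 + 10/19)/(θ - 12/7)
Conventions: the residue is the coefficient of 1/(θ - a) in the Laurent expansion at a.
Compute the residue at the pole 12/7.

At the order-1 pole 12/7 set g(θ) = (θ - (12/7))*f(θ) = -35*θ**2/8 + θ/32 + 10/19.
Simple pole: residue = g(a) at a = 12/7, which is -13063/1064.

The residue is -13063/1064.


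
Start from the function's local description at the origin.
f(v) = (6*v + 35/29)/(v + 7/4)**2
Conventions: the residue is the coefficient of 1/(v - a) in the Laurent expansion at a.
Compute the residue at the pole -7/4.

The residue is 6.

At the order-2 pole -7/4 set g(v) = (v - (-7/4))^2*f(v) = 6*v + 35/29.
Order-2 pole: residue = g'(a); g'(-7/4) = 6, so the residue is 6.


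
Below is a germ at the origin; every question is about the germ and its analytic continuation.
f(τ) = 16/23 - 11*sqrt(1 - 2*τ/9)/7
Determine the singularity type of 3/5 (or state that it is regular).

There is no denominator, hence no pole anywhere.
Branch term sqrt(1 - τ/(9/2)): argument at 3/5 is 13/15, nonzero, so 3/5 is not its branch point (a point on a principal cut is still regular for the continued germ).
So the germ continues analytically to 3/5.

The point is a regular point.


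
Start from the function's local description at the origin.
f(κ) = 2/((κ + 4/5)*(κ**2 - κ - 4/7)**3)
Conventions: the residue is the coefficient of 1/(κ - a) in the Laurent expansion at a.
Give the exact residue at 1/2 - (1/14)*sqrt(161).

The residue is -5359375/3511808 - (6564740455/42728167936)*sqrt(161).


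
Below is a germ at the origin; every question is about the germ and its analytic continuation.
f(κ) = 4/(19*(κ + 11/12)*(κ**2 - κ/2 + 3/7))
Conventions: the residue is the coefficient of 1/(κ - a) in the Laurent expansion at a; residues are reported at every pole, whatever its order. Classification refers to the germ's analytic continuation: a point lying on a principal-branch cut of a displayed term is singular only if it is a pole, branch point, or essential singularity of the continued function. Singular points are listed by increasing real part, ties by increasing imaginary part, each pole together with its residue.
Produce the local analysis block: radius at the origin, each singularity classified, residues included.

Radius of convergence at 0: (1/7)*sqrt(21).
At -11/12: a pole of order 1; residue 4032/33079.
At (1/4) - ((1/28)*sqrt(287))*i: a pole of order 1; residue (-2016/33079) + ((9408/1356239)*sqrt(287))*i.
At (1/4) + ((1/28)*sqrt(287))*i: a pole of order 1; residue (-2016/33079) - ((9408/1356239)*sqrt(287))*i.
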